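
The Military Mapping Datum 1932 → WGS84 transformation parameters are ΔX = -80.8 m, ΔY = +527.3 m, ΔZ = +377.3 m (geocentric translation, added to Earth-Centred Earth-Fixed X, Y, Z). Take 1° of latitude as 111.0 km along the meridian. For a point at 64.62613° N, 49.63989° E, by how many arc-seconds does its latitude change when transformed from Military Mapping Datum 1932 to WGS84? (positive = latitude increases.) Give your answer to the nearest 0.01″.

Δφ = -5.00″

sin φ = 0.903531, cos φ = 0.428523, sin λ = 0.761989, cos λ = 0.647590.
North component: ΔN = −sin φ cos λ·ΔX − sin φ sin λ·ΔY + cos φ·ΔZ = −(0.903531)(0.647590)(-80.8) − (0.903531)(0.761989)(527.3) + (0.428523)(377.3) = -154.08 m.
1° of latitude spans 111000 m, so Δφ = -154.08 / 111000 × 3600 = -4.997″.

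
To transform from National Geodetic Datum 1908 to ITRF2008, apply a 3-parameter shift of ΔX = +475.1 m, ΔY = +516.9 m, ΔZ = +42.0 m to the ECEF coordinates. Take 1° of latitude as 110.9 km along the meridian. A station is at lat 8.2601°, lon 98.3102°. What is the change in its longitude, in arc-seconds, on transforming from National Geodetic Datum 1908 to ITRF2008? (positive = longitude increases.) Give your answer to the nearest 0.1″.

Δλ = -17.9″

sin φ = 0.143667, cos φ = 0.989626, sin λ = 0.989500, cos λ = -0.144532.
East component: ΔE = −sin λ·ΔX + cos λ·ΔY = −(0.989500)(475.1) + (-0.144532)(516.9) = -544.82 m.
1° of latitude spans 110900 m; at latitude φ, 1° of longitude spans that × cos φ = 109749.5 m, so Δλ = -544.82 / 109749.5 × 3600 = -17.871″.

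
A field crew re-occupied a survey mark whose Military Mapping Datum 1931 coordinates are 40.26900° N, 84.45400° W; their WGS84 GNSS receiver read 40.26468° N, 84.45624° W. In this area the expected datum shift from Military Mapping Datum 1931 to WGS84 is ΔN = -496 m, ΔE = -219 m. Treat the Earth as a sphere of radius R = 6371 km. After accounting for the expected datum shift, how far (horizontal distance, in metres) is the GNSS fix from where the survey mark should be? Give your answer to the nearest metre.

33 m

Observed coordinate differences: Δφ = -0.00432°, Δλ = -0.00224°.
Converting to metres (1° lat = 111195 m, cos φ = 0.763018): observed ΔN = -480.4 m, observed ΔE = -190.0 m.
Subtracting the expected shift leaves a residual of -480.4 − (-496) = 15.6 m north and -190.0 − (-219) = 29.0 m east.
Residual distance = √(15.6² + 29.0²) = 32.9 m.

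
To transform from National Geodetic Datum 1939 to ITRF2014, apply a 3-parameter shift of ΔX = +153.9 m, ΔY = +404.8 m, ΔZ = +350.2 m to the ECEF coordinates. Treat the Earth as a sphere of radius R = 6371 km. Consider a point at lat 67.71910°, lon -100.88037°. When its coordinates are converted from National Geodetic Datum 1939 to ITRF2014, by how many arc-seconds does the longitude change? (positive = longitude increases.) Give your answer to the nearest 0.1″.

sin φ = 0.925336, cos φ = 0.379148, sin λ = -0.982023, cos λ = -0.188759.
East component: ΔE = −sin λ·ΔX + cos λ·ΔY = −(-0.982023)(153.9) + (-0.188759)(404.8) = 74.72 m.
1° of latitude spans πR/180 = 111195 m; at latitude φ, 1° of longitude spans that × cos φ = 42159.3 m, so Δλ = 74.72 / 42159.3 × 3600 = 6.381″.

Δλ = 6.4″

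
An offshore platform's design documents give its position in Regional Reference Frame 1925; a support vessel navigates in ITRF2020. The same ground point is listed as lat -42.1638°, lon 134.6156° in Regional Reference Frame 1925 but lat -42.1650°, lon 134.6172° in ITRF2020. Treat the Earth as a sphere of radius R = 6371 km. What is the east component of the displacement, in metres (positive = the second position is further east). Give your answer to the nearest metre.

Δφ = -42.1650° − -42.1638° = -0.0012°; Δλ = 134.6172° − 134.6156° = +0.0016°.
1° along a meridian = πR/180 = 111195 m.
ΔN = Δφ × 111195 = -133.4 m; ΔE = Δλ × 111195 × cos(-42.1638°) = +0.0016 × 111195 × 0.741229 = 131.9 m.

ΔE = 132 m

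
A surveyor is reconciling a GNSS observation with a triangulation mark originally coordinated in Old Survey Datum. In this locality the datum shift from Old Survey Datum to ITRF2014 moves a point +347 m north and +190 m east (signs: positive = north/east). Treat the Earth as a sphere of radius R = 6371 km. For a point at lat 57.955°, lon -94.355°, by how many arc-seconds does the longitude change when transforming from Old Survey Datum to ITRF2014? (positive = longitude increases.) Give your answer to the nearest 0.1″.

Δλ = 11.6″

At latitude 57.955°, cos φ = 0.530585.
One radian of longitude at latitude φ spans R cos φ, so Δλ = ΔE / (R cos φ) = 190.0 / (6371000 × 0.530585) = 5.6207e-05 rad = 11.594″.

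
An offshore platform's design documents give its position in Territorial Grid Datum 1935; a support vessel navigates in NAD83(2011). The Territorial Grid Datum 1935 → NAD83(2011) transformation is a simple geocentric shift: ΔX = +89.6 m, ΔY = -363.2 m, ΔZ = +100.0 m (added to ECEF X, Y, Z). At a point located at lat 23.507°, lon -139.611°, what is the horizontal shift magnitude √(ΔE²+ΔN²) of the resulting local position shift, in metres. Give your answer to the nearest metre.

The local east axis at (φ, λ) is (−sin λ, cos λ, 0), so ΔE = −sin(-139.611°)·89.6 + cos(-139.611°)·(-363.2) = 334.69 m.
The local north axis is (−sin φ cos λ, −sin φ sin λ, cos φ), giving ΔN = 27.220 − 93.870 + 91.701 = 25.05 m.
Horizontal magnitude = √(ΔE² + ΔN²) = √(334.69² + 25.05²) = 335.63 m.

336 m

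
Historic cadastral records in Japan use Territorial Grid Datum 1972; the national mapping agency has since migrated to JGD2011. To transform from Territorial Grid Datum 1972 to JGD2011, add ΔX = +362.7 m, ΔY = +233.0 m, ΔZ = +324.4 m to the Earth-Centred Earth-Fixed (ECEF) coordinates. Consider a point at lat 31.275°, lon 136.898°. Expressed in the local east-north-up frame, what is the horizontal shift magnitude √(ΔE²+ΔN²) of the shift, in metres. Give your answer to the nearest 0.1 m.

The local east axis at (φ, λ) is (−sin λ, cos λ, 0), so ΔE = −sin(136.898°)·362.7 + cos(136.898°)·233.0 = -417.95 m.
The local north axis is (−sin φ cos λ, −sin φ sin λ, cos φ), giving ΔN = 137.481 − 82.653 + 277.260 = 332.09 m.
Horizontal magnitude = √(ΔE² + ΔN²) = √((-417.95)² + 332.09²) = 533.82 m.

533.8 m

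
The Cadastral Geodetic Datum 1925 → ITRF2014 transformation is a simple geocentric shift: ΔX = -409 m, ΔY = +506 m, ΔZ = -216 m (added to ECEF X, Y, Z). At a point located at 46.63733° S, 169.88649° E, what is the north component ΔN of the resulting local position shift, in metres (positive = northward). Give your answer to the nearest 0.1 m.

ΔN = 209.0 m

At φ = -46.63733°, λ = 169.88649°: sin φ = -0.727022, cos φ = 0.686614, sin λ = 0.175599, cos λ = -0.984462.
ΔN = −sin φ cos λ·ΔX − sin φ sin λ·ΔY + cos φ·ΔZ = −(-0.727022)(-0.984462)(-409) − (-0.727022)(0.175599)(506) + (0.686614)(-216) = 209.02 m.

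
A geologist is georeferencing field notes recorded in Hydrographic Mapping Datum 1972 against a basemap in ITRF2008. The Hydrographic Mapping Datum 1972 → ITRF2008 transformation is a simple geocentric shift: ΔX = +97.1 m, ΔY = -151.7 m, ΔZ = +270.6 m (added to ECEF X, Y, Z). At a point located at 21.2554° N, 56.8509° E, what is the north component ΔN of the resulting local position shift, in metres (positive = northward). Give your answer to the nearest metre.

ΔN = 279 m

At φ = 21.2554°, λ = 56.8509°: sin φ = 0.362526, cos φ = 0.931974, sin λ = 0.837250, cos λ = 0.546820.
ΔN = −sin φ cos λ·ΔX − sin φ sin λ·ΔY + cos φ·ΔZ = −(0.362526)(0.546820)(97.1) − (0.362526)(0.837250)(-151.7) + (0.931974)(270.6) = 278.99 m.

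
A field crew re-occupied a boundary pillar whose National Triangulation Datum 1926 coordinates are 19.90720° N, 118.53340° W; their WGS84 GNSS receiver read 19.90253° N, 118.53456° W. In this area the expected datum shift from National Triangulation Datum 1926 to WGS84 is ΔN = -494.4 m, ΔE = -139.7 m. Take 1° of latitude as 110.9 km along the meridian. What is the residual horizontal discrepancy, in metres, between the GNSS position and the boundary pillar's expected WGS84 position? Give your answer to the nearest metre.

Observed coordinate differences: Δφ = -0.00467°, Δλ = -0.00116°.
Converting to metres (1° lat = 110900 m, cos φ = 0.940245): observed ΔN = -517.9 m, observed ΔE = -121.0 m.
Subtracting the expected shift leaves a residual of -517.9 − (-494.4) = -23.5 m north and -121.0 − (-139.7) = 18.7 m east.
Residual distance = √((-23.5)² + 18.7²) = 30.1 m.

30 m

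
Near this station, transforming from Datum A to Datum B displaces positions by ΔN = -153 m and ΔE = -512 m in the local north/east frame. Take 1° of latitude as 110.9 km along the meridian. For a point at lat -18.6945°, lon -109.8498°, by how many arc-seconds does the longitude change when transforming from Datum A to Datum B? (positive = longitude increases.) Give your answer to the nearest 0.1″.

Δλ = -17.5″

At latitude -18.6945°, cos φ = 0.947241.
1° of longitude at this latitude = 110.9 × cos φ = 105.05 km, so Δλ = -512.0 / 105049.0 = -0.0048739° = -17.546″.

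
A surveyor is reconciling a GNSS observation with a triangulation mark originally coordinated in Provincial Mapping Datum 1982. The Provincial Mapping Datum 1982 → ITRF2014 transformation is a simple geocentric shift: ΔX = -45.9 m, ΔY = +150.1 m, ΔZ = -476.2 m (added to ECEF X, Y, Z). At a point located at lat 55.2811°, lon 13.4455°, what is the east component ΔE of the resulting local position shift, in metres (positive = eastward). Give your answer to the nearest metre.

ΔE = 157 m

At φ = 55.2811°, λ = 13.4455°: sin φ = 0.821956, cos φ = 0.569551, sin λ = 0.232520, cos λ = 0.972592.
ΔE = −sin λ·ΔX + cos λ·ΔY = −(0.232520)·(-45.9) + (0.972592)·(150.1) = 156.66 m.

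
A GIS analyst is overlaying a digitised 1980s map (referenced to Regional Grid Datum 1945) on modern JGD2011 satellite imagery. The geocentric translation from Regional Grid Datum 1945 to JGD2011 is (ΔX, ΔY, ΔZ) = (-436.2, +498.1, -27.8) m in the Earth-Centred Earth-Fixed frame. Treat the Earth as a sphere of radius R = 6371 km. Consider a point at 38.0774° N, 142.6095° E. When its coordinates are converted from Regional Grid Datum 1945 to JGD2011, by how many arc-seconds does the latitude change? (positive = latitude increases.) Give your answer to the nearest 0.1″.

sin φ = 0.616725, cos φ = 0.787178, sin λ = 0.607244, cos λ = -0.794515.
North component: ΔN = −sin φ cos λ·ΔX − sin φ sin λ·ΔY + cos φ·ΔZ = −(0.616725)(-0.794515)(-436.2) − (0.616725)(0.607244)(498.1) + (0.787178)(-27.8) = -422.16 m.
1° of latitude spans πR/180 = 111195 m, so Δφ = -422.16 / 111195 × 3600 = -13.668″.

Δφ = -13.7″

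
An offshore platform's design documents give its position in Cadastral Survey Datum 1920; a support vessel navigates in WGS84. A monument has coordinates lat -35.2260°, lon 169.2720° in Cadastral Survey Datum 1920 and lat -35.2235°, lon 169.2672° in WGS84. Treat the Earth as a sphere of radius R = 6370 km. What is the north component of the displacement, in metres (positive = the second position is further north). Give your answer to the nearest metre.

ΔN = 278 m

Δφ = -35.2235° − -35.2260° = +0.0025°; Δλ = 169.2672° − 169.2720° = -0.0048°.
1° along a meridian = πR/180 = 111177 m.
ΔN = Δφ × 111177 = 277.9 m; ΔE = Δλ × 111177 × cos(-35.2260°) = -0.0048 × 111177 × 0.816883 = -435.9 m.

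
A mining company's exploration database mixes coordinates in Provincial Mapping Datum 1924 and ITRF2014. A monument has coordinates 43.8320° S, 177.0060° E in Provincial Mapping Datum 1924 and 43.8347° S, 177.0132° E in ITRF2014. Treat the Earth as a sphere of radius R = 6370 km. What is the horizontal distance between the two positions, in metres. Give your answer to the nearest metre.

Δφ = -43.8347° − -43.8320° = -0.0027°; Δλ = 177.0132° − 177.0060° = +0.0072°.
1° along a meridian = πR/180 = 111177 m.
ΔN = Δφ × 111177 = -300.2 m; ΔE = Δλ × 111177 × cos(-43.8320°) = +0.0072 × 111177 × 0.721374 = 577.4 m.
Distance = √(ΔE² + ΔN²) = √(577.4² + (-300.2)²) = 650.8 m.

651 m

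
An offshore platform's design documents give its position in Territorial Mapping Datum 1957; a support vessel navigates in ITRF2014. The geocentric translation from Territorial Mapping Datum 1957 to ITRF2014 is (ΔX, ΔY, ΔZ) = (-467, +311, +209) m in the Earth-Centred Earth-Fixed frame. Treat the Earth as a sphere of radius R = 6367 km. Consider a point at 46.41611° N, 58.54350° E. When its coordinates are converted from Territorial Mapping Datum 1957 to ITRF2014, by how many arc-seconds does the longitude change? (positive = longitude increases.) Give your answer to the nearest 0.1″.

sin φ = 0.724366, cos φ = 0.689416, sin λ = 0.853037, cos λ = 0.521851.
East component: ΔE = −sin λ·ΔX + cos λ·ΔY = −(0.853037)(-467) + (0.521851)(311) = 560.66 m.
1° of latitude spans πR/180 = 111125 m; at latitude φ, 1° of longitude spans that × cos φ = 76611.4 m, so Δλ = 560.66 / 76611.4 × 3600 = 26.346″.

Δλ = 26.3″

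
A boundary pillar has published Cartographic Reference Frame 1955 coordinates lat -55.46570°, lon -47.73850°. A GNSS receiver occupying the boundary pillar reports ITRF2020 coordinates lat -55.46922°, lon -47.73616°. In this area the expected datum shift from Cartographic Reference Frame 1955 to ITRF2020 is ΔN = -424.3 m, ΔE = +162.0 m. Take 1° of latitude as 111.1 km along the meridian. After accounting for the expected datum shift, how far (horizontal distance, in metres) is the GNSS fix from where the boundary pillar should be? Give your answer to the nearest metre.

36 m

Observed coordinate differences: Δφ = -0.00352°, Δλ = +0.00234°.
Converting to metres (1° lat = 111100 m, cos φ = 0.566899): observed ΔN = -391.1 m, observed ΔE = 147.4 m.
Subtracting the expected shift leaves a residual of -391.1 − (-424.3) = 33.2 m north and 147.4 − (162.0) = -14.6 m east.
Residual distance = √(33.2² + (-14.6)²) = 36.3 m.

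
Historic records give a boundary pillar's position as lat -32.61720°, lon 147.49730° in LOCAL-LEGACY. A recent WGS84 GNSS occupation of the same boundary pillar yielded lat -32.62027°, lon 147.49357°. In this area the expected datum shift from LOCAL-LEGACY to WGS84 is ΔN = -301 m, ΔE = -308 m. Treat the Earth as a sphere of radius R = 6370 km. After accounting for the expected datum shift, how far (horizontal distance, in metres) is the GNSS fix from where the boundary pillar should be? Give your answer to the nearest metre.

58 m

Observed coordinate differences: Δφ = -0.00307°, Δλ = -0.00373°.
Converting to metres (1° lat = 111177 m, cos φ = 0.842291): observed ΔN = -341.3 m, observed ΔE = -349.3 m.
Subtracting the expected shift leaves a residual of -341.3 − (-301) = -40.3 m north and -349.3 − (-308) = -41.3 m east.
Residual distance = √((-40.3)² + (-41.3)²) = 57.7 m.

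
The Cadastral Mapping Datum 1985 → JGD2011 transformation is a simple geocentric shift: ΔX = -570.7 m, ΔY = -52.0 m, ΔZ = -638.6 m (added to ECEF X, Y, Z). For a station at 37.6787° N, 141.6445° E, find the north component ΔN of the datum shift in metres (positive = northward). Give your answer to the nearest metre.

ΔN = -759 m

The local north axis is (−sin φ cos λ, −sin φ sin λ, cos φ), giving ΔN = -273.544 + 19.723 − 505.420 = -759.24 m.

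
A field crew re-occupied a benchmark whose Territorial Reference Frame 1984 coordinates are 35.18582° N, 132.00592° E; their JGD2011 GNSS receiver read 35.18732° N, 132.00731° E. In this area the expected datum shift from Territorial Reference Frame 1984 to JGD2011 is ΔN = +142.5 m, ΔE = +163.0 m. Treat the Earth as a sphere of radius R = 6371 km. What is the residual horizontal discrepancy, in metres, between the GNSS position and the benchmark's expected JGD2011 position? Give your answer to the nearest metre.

Observed coordinate differences: Δφ = +0.00150°, Δλ = +0.00139°.
Converting to metres (1° lat = 111195 m, cos φ = 0.817288): observed ΔN = 166.8 m, observed ΔE = 126.3 m.
Subtracting the expected shift leaves a residual of 166.8 − (142.5) = 24.3 m north and 126.3 − (163.0) = -36.7 m east.
Residual distance = √(24.3² + (-36.7)²) = 44.0 m.

44 m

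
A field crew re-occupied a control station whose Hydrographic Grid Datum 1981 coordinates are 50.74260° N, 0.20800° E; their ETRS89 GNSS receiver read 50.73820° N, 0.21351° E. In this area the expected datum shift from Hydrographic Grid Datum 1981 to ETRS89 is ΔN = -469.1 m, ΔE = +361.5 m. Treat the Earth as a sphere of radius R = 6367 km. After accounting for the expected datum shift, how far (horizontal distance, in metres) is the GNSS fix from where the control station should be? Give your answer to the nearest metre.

Observed coordinate differences: Δφ = -0.00440°, Δλ = +0.00551°.
Converting to metres (1° lat = 111125 m, cos φ = 0.632805): observed ΔN = -489.0 m, observed ΔE = 387.5 m.
Subtracting the expected shift leaves a residual of -489.0 − (-469.1) = -19.9 m north and 387.5 − (361.5) = 26.0 m east.
Residual distance = √((-19.9)² + 26.0²) = 32.7 m.

33 m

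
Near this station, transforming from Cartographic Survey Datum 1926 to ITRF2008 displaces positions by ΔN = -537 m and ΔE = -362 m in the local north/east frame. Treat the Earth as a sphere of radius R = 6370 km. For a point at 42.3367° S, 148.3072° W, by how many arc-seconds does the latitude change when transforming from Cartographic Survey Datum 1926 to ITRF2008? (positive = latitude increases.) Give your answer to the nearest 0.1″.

On a sphere of radius R, 1 rad of latitude = R, so Δφ = ΔN / R = -537.0 / 6370000 = -8.4301e-05 rad = -17.388″.

Δφ = -17.4″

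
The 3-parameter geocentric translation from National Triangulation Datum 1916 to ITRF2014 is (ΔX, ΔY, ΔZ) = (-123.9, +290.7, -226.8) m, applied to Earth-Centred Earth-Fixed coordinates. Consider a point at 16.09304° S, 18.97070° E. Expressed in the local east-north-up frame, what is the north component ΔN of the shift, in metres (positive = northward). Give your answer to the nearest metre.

ΔN = -224 m

At φ = -16.09304°, λ = 18.97070°: sin φ = -0.277198, cos φ = 0.960813, sin λ = 0.325085, cos λ = 0.945685.
ΔN = −sin φ cos λ·ΔX − sin φ sin λ·ΔY + cos φ·ΔZ = −(-0.277198)(0.945685)(-123.9) − (-0.277198)(0.325085)(290.7) + (0.960813)(-226.8) = -224.20 m.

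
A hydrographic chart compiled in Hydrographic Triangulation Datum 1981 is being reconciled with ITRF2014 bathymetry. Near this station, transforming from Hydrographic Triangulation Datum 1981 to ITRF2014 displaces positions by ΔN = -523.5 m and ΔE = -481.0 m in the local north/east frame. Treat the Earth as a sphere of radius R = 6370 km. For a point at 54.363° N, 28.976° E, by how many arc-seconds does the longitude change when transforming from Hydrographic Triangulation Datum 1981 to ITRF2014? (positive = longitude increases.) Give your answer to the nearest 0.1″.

Δλ = -26.7″

At latitude 54.363°, cos φ = 0.582648.
One radian of longitude at latitude φ spans R cos φ, so Δλ = ΔE / (R cos φ) = -481.0 / (6370000 × 0.582648) = -1.2960e-04 rad = -26.732″.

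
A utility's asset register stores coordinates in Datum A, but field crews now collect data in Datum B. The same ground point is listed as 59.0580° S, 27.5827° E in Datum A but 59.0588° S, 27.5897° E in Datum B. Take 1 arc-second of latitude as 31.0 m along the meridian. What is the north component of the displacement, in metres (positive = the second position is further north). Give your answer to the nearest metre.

ΔN = -89 m

Δφ = -59.0588° − -59.0580° = -0.0008°; Δλ = 27.5897° − 27.5827° = +0.0070°.
1° of latitude = 3600 × 31.00 = 111600 m.
ΔN = Δφ × 111600 = -89.3 m; ΔE = Δλ × 111600 × cos(-59.0580°) = +0.0070 × 111600 × 0.514170 = 401.7 m.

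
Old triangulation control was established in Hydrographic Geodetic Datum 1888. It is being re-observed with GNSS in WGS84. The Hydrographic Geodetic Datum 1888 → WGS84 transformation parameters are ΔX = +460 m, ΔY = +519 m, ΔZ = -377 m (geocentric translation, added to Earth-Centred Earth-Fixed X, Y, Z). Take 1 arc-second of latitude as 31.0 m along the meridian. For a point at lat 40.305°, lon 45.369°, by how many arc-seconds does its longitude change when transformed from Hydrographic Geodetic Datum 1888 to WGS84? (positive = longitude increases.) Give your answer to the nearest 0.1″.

sin φ = 0.646856, cos φ = 0.762612, sin λ = 0.711646, cos λ = 0.702538.
East component: ΔE = −sin λ·ΔX + cos λ·ΔY = −(0.711646)(460) + (0.702538)(519) = 37.26 m.
1° of latitude spans 3600 × 31.00 = 111600 m; at latitude φ, 1° of longitude spans that × cos φ = 85107.5 m, so Δλ = 37.26 / 85107.5 × 3600 = 1.576″.

Δλ = 1.6″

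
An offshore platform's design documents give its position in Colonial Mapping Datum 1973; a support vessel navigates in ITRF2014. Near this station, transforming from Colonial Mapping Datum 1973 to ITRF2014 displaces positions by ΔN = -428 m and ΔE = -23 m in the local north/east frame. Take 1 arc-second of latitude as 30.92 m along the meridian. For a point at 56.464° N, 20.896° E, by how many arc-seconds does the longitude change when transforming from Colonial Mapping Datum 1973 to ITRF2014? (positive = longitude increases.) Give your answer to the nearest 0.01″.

Δλ = -1.35″

At latitude 56.464°, cos φ = 0.552461.
1″ of longitude at this latitude = 30.92 × cos φ = 17.0821 m, so Δλ = -23.0 / 17.0821 = -1.346″.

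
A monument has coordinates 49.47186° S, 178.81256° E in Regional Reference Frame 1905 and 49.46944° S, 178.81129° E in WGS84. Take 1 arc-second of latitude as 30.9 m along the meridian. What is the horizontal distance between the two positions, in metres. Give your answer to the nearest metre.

Δφ = -49.46944° − -49.47186° = +0.00242°; Δλ = 178.81129° − 178.81256° = -0.00127°.
1° of latitude = 3600 × 30.90 = 111240 m.
ΔN = Δφ × 111240 = 269.2 m; ΔE = Δλ × 111240 × cos(-49.47186°) = -0.00127 × 111240 × 0.649821 = -91.8 m.
Distance = √(ΔE² + ΔN²) = √((-91.8)² + 269.2²) = 284.4 m.

284 m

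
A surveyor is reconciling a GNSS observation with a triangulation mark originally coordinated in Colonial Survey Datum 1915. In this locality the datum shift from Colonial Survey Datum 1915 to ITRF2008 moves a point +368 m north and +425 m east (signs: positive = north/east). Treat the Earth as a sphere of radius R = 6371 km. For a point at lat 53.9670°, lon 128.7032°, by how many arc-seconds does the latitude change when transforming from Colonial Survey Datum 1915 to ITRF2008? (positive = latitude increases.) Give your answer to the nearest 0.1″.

On a sphere of radius R, 1 rad of latitude = R, so Δφ = ΔN / R = 368.0 / 6371000 = 5.7762e-05 rad = 11.914″.

Δφ = 11.9″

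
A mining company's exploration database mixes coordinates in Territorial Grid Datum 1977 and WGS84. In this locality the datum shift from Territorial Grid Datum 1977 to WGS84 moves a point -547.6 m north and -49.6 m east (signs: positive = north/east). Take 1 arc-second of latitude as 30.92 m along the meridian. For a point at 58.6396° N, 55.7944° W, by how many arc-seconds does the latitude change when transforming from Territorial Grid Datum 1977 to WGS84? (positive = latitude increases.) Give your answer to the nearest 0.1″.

1″ of latitude = 30.92 m, so Δφ = -547.6 / 30.92 = -17.710″.

Δφ = -17.7″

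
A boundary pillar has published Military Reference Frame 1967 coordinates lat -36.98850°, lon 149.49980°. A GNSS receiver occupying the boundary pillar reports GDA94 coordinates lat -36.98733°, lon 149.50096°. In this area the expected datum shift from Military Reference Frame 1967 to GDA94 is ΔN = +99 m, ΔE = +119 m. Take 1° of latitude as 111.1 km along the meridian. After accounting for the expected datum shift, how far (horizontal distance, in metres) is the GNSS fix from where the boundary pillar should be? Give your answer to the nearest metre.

Observed coordinate differences: Δφ = +0.00117°, Δλ = +0.00116°.
Converting to metres (1° lat = 111100 m, cos φ = 0.798756): observed ΔN = 130.0 m, observed ΔE = 102.9 m.
Subtracting the expected shift leaves a residual of 130.0 − (99) = 31.0 m north and 102.9 − (119) = -16.1 m east.
Residual distance = √(31.0² + (-16.1)²) = 34.9 m.

35 m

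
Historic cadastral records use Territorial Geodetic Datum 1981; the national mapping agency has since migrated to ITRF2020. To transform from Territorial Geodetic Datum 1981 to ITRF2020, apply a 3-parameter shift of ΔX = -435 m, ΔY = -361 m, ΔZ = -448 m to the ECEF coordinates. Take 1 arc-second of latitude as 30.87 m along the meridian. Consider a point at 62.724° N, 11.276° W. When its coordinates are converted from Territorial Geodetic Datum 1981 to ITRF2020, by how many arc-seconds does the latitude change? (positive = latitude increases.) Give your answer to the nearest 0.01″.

sin φ = 0.888809, cos φ = 0.458277, sin λ = -0.195535, cos λ = 0.980697.
North component: ΔN = −sin φ cos λ·ΔX − sin φ sin λ·ΔY + cos φ·ΔZ = −(0.888809)(0.980697)(-435) − (0.888809)(-0.195535)(-361) + (0.458277)(-448) = 111.12 m.
1° of latitude spans 3600 × 30.87 = 111132 m, so Δφ = 111.12 / 111132 × 3600 = 3.600″.

Δφ = 3.60″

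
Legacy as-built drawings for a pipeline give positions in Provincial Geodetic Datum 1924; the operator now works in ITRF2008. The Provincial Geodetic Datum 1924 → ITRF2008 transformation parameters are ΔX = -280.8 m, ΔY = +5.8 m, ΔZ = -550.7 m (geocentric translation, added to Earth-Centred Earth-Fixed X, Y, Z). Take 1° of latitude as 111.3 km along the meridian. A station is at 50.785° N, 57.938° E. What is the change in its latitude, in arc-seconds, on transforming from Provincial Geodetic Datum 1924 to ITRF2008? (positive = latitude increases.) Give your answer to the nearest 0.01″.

Δφ = -7.65″

sin φ = 0.774779, cos φ = 0.632232, sin λ = 0.847474, cos λ = 0.530837.
North component: ΔN = −sin φ cos λ·ΔX − sin φ sin λ·ΔY + cos φ·ΔZ = −(0.774779)(0.530837)(-280.8) − (0.774779)(0.847474)(5.8) + (0.632232)(-550.7) = -236.49 m.
1° of latitude spans 111300 m, so Δφ = -236.49 / 111300 × 3600 = -7.649″.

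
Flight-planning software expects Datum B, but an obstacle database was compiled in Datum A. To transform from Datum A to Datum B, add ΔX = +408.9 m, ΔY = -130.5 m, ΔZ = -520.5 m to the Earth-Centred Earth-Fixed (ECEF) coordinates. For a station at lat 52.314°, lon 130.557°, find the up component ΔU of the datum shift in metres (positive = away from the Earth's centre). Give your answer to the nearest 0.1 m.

ΔU = -635.1 m

The local up (radial) axis is (cos φ cos λ, cos φ sin λ, sin φ), giving ΔU = -162.534 − 60.613 − 411.910 = -635.06 m.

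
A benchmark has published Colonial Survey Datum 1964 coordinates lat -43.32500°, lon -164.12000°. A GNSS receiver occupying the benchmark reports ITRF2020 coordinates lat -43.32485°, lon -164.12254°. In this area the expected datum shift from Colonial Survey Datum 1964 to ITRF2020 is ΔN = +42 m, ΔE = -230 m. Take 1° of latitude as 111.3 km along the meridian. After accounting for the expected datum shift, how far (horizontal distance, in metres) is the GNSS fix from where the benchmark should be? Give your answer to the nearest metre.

Observed coordinate differences: Δφ = +0.00015°, Δλ = -0.00254°.
Converting to metres (1° lat = 111300 m, cos φ = 0.727473): observed ΔN = 16.7 m, observed ΔE = -205.7 m.
Subtracting the expected shift leaves a residual of 16.7 − (42) = -25.3 m north and -205.7 − (-230) = 24.3 m east.
Residual distance = √((-25.3)² + 24.3²) = 35.1 m.

35 m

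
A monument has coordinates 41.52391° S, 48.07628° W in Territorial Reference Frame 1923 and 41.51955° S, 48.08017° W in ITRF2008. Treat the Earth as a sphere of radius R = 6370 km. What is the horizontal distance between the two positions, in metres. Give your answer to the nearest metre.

Δφ = -41.51955° − -41.52391° = +0.00436°; Δλ = -48.08017° − -48.07628° = -0.00389°.
1° along a meridian = πR/180 = 111177 m.
ΔN = Δφ × 111177 = 484.7 m; ΔE = Δλ × 111177 × cos(-41.52391°) = -0.00389 × 111177 × 0.748679 = -323.8 m.
Distance = √(ΔE² + ΔN²) = √((-323.8)² + 484.7²) = 582.9 m.

583 m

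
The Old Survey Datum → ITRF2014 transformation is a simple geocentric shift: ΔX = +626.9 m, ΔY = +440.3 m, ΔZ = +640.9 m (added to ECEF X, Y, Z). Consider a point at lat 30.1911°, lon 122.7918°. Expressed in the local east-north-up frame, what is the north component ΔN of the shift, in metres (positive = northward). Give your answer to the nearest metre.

ΔN = 539 m

At φ = 30.1911°, λ = 122.7918°: sin φ = 0.502886, cos φ = 0.864353, sin λ = 0.840644, cos λ = -0.541588.
ΔN = −sin φ cos λ·ΔX − sin φ sin λ·ΔY + cos φ·ΔZ = −(0.502886)(-0.541588)(626.9) − (0.502886)(0.840644)(440.3) + (0.864353)(640.9) = 538.57 m.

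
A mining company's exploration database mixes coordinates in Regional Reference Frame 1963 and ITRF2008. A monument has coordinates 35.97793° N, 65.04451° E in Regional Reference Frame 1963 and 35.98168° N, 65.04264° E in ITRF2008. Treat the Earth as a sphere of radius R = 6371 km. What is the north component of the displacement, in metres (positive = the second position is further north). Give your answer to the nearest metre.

Δφ = 35.98168° − 35.97793° = +0.00375°; Δλ = 65.04264° − 65.04451° = -0.00187°.
1° along a meridian = πR/180 = 111195 m.
ΔN = Δφ × 111195 = 417.0 m; ΔE = Δλ × 111195 × cos(35.97793°) = -0.00187 × 111195 × 0.809243 = -168.3 m.

ΔN = 417 m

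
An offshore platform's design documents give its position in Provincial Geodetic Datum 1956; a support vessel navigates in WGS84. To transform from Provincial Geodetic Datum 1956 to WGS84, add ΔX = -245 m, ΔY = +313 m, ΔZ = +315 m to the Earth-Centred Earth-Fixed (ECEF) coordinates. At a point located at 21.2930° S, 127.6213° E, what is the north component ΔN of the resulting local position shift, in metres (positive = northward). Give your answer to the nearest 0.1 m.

The local north axis is (−sin φ cos λ, −sin φ sin λ, cos φ), giving ΔN = 54.310 + 90.027 + 293.497 = 437.83 m.

ΔN = 437.8 m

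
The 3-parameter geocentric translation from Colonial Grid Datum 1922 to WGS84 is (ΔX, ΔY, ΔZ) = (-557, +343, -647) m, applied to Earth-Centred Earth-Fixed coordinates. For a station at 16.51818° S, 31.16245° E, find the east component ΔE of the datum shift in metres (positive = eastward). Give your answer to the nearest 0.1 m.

ΔE = 581.7 m

At φ = -16.51818°, λ = 31.16245°: sin φ = -0.284320, cos φ = 0.958730, sin λ = 0.517466, cos λ = 0.855704.
ΔE = −sin λ·ΔX + cos λ·ΔY = −(0.517466)·(-557) + (0.855704)·(343) = 581.74 m.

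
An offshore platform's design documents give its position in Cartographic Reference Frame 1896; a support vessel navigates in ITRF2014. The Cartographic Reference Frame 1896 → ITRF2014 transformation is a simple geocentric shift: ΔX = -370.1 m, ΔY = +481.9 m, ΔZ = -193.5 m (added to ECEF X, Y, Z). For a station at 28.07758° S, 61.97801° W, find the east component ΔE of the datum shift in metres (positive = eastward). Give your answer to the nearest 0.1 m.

At φ = -28.07758°, λ = -61.97801°: sin φ = -0.470667, cos φ = 0.882311, sin λ = -0.882767, cos λ = 0.469810.
ΔE = −sin λ·ΔX + cos λ·ΔY = −(-0.882767)·(-370.1) + (0.469810)·(481.9) = -100.31 m.

ΔE = -100.3 m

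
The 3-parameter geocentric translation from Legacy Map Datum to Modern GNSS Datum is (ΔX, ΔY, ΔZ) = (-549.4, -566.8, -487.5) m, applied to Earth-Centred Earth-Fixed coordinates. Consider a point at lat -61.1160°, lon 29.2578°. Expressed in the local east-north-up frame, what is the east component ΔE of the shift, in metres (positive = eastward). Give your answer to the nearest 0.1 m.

ΔE = -226.0 m

At φ = -61.1160°, λ = 29.2578°: sin φ = -0.875599, cos φ = 0.483038, sin λ = 0.488740, cos λ = 0.872429.
ΔE = −sin λ·ΔX + cos λ·ΔY = −(0.488740)·(-549.4) + (0.872429)·(-566.8) = -225.98 m.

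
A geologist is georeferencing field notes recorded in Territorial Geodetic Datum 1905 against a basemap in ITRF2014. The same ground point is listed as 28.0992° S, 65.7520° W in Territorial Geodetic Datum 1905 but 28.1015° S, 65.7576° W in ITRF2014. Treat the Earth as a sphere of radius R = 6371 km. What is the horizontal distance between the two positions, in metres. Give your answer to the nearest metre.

Δφ = -28.1015° − -28.0992° = -0.0023°; Δλ = -65.7576° − -65.7520° = -0.0056°.
1° along a meridian = πR/180 = 111195 m.
ΔN = Δφ × 111195 = -255.7 m; ΔE = Δλ × 111195 × cos(-28.0992°) = -0.0056 × 111195 × 0.882133 = -549.3 m.
Distance = √(ΔE² + ΔN²) = √((-549.3)² + (-255.7)²) = 605.9 m.

606 m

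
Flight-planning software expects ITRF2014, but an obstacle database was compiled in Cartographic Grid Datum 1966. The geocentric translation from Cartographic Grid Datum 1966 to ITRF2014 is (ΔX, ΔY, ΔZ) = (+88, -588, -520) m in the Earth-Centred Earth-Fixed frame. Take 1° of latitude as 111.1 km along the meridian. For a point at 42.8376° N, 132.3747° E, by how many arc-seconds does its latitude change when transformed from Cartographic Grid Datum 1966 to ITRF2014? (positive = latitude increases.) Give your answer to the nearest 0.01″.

sin φ = 0.679923, cos φ = 0.733284, sin λ = 0.738753, cos λ = -0.673976.
North component: ΔN = −sin φ cos λ·ΔX − sin φ sin λ·ΔY + cos φ·ΔZ = −(0.679923)(-0.673976)(88) − (0.679923)(0.738753)(-588) + (0.733284)(-520) = -45.63 m.
1° of latitude spans 111100 m, so Δφ = -45.63 / 111100 × 3600 = -1.479″.

Δφ = -1.48″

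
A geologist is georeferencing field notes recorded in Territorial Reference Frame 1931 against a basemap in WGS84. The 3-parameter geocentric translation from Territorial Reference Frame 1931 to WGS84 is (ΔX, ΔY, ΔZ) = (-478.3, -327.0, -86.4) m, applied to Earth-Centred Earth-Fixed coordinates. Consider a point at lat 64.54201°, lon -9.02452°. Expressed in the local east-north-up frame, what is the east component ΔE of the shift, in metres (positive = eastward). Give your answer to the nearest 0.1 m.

ΔE = -398.0 m

The local east axis at (φ, λ) is (−sin λ, cos λ, 0), so ΔE = −sin(-9.02452°)·(-478.3) + cos(-9.02452°)·(-327.0) = -397.98 m.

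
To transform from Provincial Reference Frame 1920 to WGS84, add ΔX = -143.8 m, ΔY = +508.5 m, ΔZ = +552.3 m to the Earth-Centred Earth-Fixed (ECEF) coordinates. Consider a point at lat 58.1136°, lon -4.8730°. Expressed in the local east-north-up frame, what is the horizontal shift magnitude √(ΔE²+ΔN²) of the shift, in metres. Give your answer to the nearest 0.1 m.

The local east axis at (φ, λ) is (−sin λ, cos λ, 0), so ΔE = −sin(-4.8730°)·(-143.8) + cos(-4.8730°)·508.5 = 494.45 m.
The local north axis is (−sin φ cos λ, −sin φ sin λ, cos φ), giving ΔN = 121.659 + 36.677 + 291.745 = 450.08 m.
Horizontal magnitude = √(ΔE² + ΔN²) = √(494.45² + 450.08²) = 668.62 m.

668.6 m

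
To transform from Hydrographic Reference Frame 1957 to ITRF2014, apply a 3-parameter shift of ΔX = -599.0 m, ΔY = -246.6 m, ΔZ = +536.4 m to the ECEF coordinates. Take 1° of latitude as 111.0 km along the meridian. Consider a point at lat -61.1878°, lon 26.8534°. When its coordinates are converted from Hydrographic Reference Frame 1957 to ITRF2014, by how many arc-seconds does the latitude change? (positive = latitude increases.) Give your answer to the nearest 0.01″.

Δφ = -9.97″

sin φ = -0.876204, cos φ = 0.481940, sin λ = 0.451709, cos λ = 0.892165.
North component: ΔN = −sin φ cos λ·ΔX − sin φ sin λ·ΔY + cos φ·ΔZ = −(-0.876204)(0.892165)(-599.0) − (-0.876204)(0.451709)(-246.6) + (0.481940)(536.4) = -307.34 m.
1° of latitude spans 111000 m, so Δφ = -307.34 / 111000 × 3600 = -9.968″.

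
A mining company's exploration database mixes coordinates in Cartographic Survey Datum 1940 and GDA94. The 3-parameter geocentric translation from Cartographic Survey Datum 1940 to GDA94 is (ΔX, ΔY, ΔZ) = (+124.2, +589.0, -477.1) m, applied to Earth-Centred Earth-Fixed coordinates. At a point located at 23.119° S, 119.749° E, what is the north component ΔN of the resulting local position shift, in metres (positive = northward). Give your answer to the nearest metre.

The local north axis is (−sin φ cos λ, −sin φ sin λ, cos φ), giving ΔN = -24.198 + 200.787 − 438.785 = -262.20 m.

ΔN = -262 m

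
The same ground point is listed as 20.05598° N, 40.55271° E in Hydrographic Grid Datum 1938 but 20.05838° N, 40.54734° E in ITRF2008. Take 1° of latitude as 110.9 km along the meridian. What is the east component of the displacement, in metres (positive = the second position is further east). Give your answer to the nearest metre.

ΔE = -559 m

Δφ = 20.05838° − 20.05598° = +0.00240°; Δλ = 40.54734° − 40.55271° = -0.00537°.
ΔN = Δφ × 110900 = 266.2 m; ΔE = Δλ × 110900 × cos(20.05598°) = -0.00537 × 110900 × 0.939358 = -559.4 m.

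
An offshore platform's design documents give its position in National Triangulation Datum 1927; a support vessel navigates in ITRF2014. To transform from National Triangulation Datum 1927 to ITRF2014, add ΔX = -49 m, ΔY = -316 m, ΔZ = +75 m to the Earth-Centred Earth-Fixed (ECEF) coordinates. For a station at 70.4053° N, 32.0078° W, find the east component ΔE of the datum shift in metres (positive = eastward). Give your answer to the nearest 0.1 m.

The local east axis at (φ, λ) is (−sin λ, cos λ, 0), so ΔE = −sin(-32.0078°)·(-49) + cos(-32.0078°)·(-316) = -293.93 m.

ΔE = -293.9 m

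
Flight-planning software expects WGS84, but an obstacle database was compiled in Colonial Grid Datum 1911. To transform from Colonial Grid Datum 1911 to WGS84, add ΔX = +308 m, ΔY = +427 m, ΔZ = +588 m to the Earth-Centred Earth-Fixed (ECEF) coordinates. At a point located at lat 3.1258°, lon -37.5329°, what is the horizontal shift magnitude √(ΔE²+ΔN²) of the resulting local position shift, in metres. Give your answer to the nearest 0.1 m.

The local east axis at (φ, λ) is (−sin λ, cos λ, 0), so ΔE = −sin(-37.5329°)·308 + cos(-37.5329°)·427 = 526.25 m.
The local north axis is (−sin φ cos λ, −sin φ sin λ, cos φ), giving ΔN = -13.318 + 14.185 + 587.125 = 587.99 m.
Horizontal magnitude = √(ΔE² + ΔN²) = √(526.25² + 587.99²) = 789.10 m.

789.1 m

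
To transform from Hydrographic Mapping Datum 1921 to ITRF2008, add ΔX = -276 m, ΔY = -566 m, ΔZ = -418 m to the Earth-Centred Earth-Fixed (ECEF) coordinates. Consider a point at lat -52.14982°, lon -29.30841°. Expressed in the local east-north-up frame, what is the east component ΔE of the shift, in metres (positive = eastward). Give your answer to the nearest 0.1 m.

ΔE = -628.7 m

At φ = -52.14982°, λ = -29.30841°: sin φ = -0.789618, cos φ = 0.613599, sin λ = -0.489510, cos λ = 0.871997.
ΔE = −sin λ·ΔX + cos λ·ΔY = −(-0.489510)·(-276) + (0.871997)·(-566) = -628.66 m.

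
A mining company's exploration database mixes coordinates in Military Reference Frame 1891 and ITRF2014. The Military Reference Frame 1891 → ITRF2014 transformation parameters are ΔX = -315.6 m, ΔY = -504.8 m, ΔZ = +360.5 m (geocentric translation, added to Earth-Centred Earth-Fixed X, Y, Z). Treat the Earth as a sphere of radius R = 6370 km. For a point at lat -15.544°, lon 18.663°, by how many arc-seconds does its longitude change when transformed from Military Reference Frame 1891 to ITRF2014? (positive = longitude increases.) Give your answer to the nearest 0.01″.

sin φ = -0.267978, cos φ = 0.963425, sin λ = 0.320001, cos λ = 0.947417.
East component: ΔE = −sin λ·ΔX + cos λ·ΔY = −(0.320001)(-315.6) + (0.947417)(-504.8) = -377.26 m.
1° of latitude spans πR/180 = 111177 m; at latitude φ, 1° of longitude spans that × cos φ = 107111.2 m, so Δλ = -377.26 / 107111.2 × 3600 = -12.680″.

Δλ = -12.68″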